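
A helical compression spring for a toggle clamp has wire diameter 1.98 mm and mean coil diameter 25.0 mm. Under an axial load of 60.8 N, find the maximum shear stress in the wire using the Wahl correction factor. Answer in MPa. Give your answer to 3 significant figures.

555 MPa

Spring index C = D/d = 25.0/1.98 = 12.6263
K_W = (4C−1)/(4C−4) + 0.615/C = 49.505/46.505 + 0.0487 = 1.1132
τ₀ = 8FD/(πd³) = 8·60.8·25.0/(π·1.98³) = 12160/24.386 = 498.64 MPa
τ_max = K·τ₀ = 1.1132 × 498.64 = 555.1 MPa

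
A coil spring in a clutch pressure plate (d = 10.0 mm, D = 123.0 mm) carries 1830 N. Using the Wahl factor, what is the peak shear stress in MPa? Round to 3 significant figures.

Spring index C = D/d = 123.0/10.0 = 12.3000
K_W = (4C−1)/(4C−4) + 0.615/C = 48.200/45.200 + 0.0500 = 1.1164
τ₀ = 8FD/(πd³) = 8·1830·123.0/(π·10.0³) = 1.80072e+06/3141.6 = 573.19 MPa
τ_max = K·τ₀ = 1.1164 × 573.19 = 639.89 MPa

640 MPa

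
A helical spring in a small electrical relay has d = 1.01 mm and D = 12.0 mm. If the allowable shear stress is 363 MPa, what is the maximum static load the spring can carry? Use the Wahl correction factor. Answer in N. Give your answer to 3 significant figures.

10.9 N

C = D/d = 12.0/1.01 = 11.8812
K_W = (4C−1)/(4C−4) + 0.615/C = 46.525/43.525 + 0.0518 = 1.1207
τ_max = K·8FD/(πd³) → F_max = τ_allow·πd³/(8DK)
F_max = 363·π·1.01³/(8·12.0·1.1207) = 1175/107.59 = 10.921 N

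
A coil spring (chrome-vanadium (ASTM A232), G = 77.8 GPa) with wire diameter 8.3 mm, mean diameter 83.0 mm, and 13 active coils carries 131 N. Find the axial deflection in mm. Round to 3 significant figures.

21.1 mm

k = Gd⁴/(8D³N_a) = (77.8×10³)(8.3⁴)/(8·83.0³·13) = 6.209 N/mm
δ = F/k = 131 / 6.209 = 21.098 mm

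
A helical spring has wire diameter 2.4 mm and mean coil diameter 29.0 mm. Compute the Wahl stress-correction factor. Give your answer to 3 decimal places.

C = D/d = 29.0/2.4 = 12.0833
K_W = (4C−1)/(4C−4) + 0.615/C = 47.333/44.333 + 0.0509 = 1.1186

1.119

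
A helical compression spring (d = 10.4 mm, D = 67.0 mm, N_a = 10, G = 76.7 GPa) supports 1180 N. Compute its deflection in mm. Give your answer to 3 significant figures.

k = Gd⁴/(8D³N_a) = (76.7×10³)(10.4⁴)/(8·67.0³·10) = 37.292 N/mm
δ = F/k = 1180 / 37.292 = 31.642 mm

31.6 mm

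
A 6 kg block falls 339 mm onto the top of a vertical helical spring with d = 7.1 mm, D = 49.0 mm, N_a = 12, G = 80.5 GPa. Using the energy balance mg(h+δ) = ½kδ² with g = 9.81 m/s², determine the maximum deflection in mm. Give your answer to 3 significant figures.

50.3 mm

k = Gd⁴/(8D³N_a) = (80.5×10³)(7.1⁴)/(8·49.0³·12) = 18.112 N/mm
W = mg = 6 × 9.81 = 58.86 N
½kδ² − Wδ − Wh = 0 → δ = (W + √(W² + 2kWh))/k
δ = (58.86 + √(3464.5 + 722803))/18.112 = (58.86 + 852.21)/18.112 = 50.302 mm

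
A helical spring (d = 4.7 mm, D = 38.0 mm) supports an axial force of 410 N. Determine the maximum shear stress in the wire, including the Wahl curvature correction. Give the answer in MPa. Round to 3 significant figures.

452 MPa

Spring index C = D/d = 38.0/4.7 = 8.0851
K_W = (4C−1)/(4C−4) + 0.615/C = 31.340/28.340 + 0.0761 = 1.1819
τ₀ = 8FD/(πd³) = 8·410·38.0/(π·4.7³) = 124640/326.17 = 382.13 MPa
τ_max = K·τ₀ = 1.1819 × 382.13 = 451.65 MPa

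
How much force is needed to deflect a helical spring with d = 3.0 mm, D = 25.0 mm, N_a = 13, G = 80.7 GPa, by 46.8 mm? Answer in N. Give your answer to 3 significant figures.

188 N

k = Gd⁴/(8D³N_a) = (80.7×10³)(3.0⁴)/(8·25.0³·13) = 4.0226 N/mm
F = k·δ = 4.0226 × 46.8 = 188.26 N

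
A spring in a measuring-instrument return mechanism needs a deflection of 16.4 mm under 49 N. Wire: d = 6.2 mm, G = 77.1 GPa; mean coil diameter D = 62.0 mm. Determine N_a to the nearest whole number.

Required rate k = F/δ = 49/16.4 = 2.9878 N/mm
N_a = Gd⁴/(8D³k) = (77.1×10³ × 6.2⁴)/(8 × 62.0³ × 2.9878)
    = 1.13926e+08 / 5.69662e+06 = 20 → 20 coils

20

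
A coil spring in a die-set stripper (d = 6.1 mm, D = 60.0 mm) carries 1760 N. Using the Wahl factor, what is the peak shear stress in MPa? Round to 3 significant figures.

1360 MPa

Spring index C = D/d = 60.0/6.1 = 9.8361
K_W = (4C−1)/(4C−4) + 0.615/C = 38.344/35.344 + 0.0625 = 1.1474
τ₀ = 8FD/(πd³) = 8·1760·60.0/(π·6.1³) = 844800/713.08 = 1184.7 MPa
τ_max = K·τ₀ = 1.1474 × 1184.7 = 1359.3 MPa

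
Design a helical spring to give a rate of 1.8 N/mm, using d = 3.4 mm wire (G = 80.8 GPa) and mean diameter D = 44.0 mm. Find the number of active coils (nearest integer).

N_a = Gd⁴/(8D³k) = (80.8×10³ × 3.4⁴)/(8 × 44.0³ × 1.8)
    = 1.07976e+07 / 1.22665e+06 = 8.803 → 9 coils

9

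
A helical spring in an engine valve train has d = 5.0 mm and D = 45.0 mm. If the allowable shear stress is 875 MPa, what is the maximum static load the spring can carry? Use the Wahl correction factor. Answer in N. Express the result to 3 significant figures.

C = D/d = 45.0/5.0 = 9.0000
K_W = (4C−1)/(4C−4) + 0.615/C = 35.000/32.000 + 0.0683 = 1.1621
τ_max = K·8FD/(πd³) → F_max = τ_allow·πd³/(8DK)
F_max = 875·π·5.0³/(8·45.0·1.1621) = 3.4361e+05/418.35 = 821.35 N

821 N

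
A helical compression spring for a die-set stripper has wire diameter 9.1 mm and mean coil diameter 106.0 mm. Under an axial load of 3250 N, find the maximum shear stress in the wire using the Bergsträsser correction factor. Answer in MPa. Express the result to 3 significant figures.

Spring index C = D/d = 106.0/9.1 = 11.6484
K_B = (4C+2)/(4C−3) = 48.593/43.593 = 1.1147
τ₀ = 8FD/(πd³) = 8·3250·106.0/(π·9.1³) = 2.756e+06/2367.4 = 1164.1 MPa
τ_max = K·τ₀ = 1.1147 × 1164.1 = 1297.7 MPa

1300 MPa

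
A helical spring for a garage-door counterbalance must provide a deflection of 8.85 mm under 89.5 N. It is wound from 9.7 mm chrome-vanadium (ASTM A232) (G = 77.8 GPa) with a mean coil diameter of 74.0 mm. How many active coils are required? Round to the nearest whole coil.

21

Required rate k = F/δ = 89.5/8.85 = 10.113 N/mm
N_a = Gd⁴/(8D³k) = (77.8×10³ × 9.7⁴)/(8 × 74.0³ × 10.113)
    = 6.88758e+08 / 3.27842e+07 = 21.01 → 21 coils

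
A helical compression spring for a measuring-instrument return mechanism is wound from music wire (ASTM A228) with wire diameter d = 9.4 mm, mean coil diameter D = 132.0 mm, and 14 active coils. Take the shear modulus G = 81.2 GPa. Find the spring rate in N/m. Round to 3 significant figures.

k = Gd⁴/(8D³N_a) = (81.2×10³ × 9.4⁴) / (8 × 132.0³ × 14)
  = 6.33968e+08 / 2.57596e+08 = 2.4611 N/mm = 2461.1 N/m

2460 N/m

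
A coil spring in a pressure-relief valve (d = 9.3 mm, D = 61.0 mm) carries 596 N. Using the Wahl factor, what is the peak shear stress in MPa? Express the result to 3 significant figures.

141 MPa

Spring index C = D/d = 61.0/9.3 = 6.5591
K_W = (4C−1)/(4C−4) + 0.615/C = 25.237/22.237 + 0.0938 = 1.2287
τ₀ = 8FD/(πd³) = 8·596·61.0/(π·9.3³) = 290848/2527 = 115.1 MPa
τ_max = K·τ₀ = 1.2287 × 115.1 = 141.42 MPa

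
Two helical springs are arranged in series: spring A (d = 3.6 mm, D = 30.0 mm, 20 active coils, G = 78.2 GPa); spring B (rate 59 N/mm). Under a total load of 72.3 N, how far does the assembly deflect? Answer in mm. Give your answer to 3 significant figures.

25.0 mm

k_A = Gd⁴/(8D³N_a) = (78.2×10³)(3.6⁴)/(8·30.0³·20) = 3.0404 N/mm
Series: 1/k_eq = 1/3.0404 + 1/59 = 0.34585; k_eq = 2.8914 N/mm
δ = F/k_eq = 72.3/2.8914 = 25.005 mm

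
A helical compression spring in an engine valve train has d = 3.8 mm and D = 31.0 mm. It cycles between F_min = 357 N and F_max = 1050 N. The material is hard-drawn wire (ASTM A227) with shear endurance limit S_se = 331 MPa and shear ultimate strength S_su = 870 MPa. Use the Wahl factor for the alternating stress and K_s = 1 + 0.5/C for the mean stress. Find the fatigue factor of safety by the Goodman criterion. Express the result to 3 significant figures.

0.332

C = D/d = 31.0/3.8 = 8.1579; K_W = (4C−1)/(4C−4)+0.615/C = 1.1802; K_s = 1+0.5/C = 1.0613
F_a = (F_max−F_min)/2 = 346.5 N; F_m = (F_max+F_min)/2 = 703.5 N
τ_a = K_W·8F_aD/(πd³) = 1.1802 × 498.49 = 588.3 MPa
τ_m = K_s·8F_mD/(πd³) = 1.0613 × 1012.1 = 1074.1 MPa
Goodman: 1/n_f = τ_a/S_se + τ_m/S_su = 588.3/331 + 1074.1/870 = 1.77734 + 1.23461 = 3.0119
n_f = 1/3.0119 = 0.332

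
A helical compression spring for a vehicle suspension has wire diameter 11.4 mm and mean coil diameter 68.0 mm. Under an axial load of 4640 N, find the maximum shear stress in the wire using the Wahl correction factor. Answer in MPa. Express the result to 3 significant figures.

Spring index C = D/d = 68.0/11.4 = 5.9649
K_W = (4C−1)/(4C−4) + 0.615/C = 22.860/19.860 + 0.1031 = 1.2542
τ₀ = 8FD/(πd³) = 8·4640·68.0/(π·11.4³) = 2.52416e+06/4654.4 = 542.32 MPa
τ_max = K·τ₀ = 1.2542 × 542.32 = 680.15 MPa

680 MPa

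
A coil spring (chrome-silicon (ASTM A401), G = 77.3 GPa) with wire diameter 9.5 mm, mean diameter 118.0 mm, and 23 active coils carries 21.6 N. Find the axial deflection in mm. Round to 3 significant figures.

k = Gd⁴/(8D³N_a) = (77.3×10³)(9.5⁴)/(8·118.0³·23) = 2.0826 N/mm
δ = F/k = 21.6 / 2.0826 = 10.372 mm

10.4 mm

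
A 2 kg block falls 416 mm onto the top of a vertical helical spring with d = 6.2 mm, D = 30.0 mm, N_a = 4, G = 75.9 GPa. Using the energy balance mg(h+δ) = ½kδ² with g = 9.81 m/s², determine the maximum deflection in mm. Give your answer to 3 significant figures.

k = Gd⁴/(8D³N_a) = (75.9×10³)(6.2⁴)/(8·30.0³·4) = 129.81 N/mm
W = mg = 2 × 9.81 = 19.62 N
½kδ² − Wδ − Wh = 0 → δ = (W + √(W² + 2kWh))/k
δ = (19.62 + √(384.94 + 2.11893e+06))/129.81 = (19.62 + 1455.8)/129.81 = 11.366 mm

11.4 mm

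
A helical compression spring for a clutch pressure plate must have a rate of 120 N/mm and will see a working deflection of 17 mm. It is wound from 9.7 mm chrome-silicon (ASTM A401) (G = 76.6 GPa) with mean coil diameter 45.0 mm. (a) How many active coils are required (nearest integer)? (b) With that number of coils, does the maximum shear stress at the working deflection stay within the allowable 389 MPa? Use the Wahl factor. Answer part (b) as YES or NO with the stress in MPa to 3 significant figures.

(a) 8 coils; (b) YES, τ_max = 332 MPa

N_a = Gd⁴/(8D³k) = (76.6×10³)(9.7⁴)/(8·45.0³·120) = 7.752 → N_a = 8
Actual rate k = Gd⁴/(8D³·8) = 116.28 N/mm
Working load F = kδ = 116.28·17 = 1976.7 N
C = 45.0/9.7 = 4.6392; K_W = (4C−1)/(4C−4)+0.615/C = 1.3387
τ_max = K_W·8FD/(πd³) = 1.3387·248.19 = 332.24 MPa
τ_max ≤ 389 MPa → acceptable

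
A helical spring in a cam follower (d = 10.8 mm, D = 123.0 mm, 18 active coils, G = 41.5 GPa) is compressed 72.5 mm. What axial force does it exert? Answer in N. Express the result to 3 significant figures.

k = Gd⁴/(8D³N_a) = (41.5×10³)(10.8⁴)/(8·123.0³·18) = 2.107 N/mm
F = k·δ = 2.107 × 72.5 = 152.76 N

153 N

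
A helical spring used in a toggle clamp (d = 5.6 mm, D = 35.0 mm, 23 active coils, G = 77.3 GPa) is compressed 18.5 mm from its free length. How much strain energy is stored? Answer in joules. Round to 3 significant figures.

1.65 J

k = Gd⁴/(8D³N_a) = (77.3×10³)(5.6⁴)/(8·35.0³·23) = 9.6363 N/mm
U = ½kδ² = 0.5 × 9.6363 × 18.5² = 1649 N·mm = 1.649 J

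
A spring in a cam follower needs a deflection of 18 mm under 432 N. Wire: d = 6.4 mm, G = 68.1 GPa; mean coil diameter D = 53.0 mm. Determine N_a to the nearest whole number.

4

Required rate k = F/δ = 432/18 = 24 N/mm
N_a = Gd⁴/(8D³k) = (68.1×10³ × 6.4⁴)/(8 × 53.0³ × 24)
    = 1.14253e+08 / 2.85844e+07 = 3.997 → 4 coils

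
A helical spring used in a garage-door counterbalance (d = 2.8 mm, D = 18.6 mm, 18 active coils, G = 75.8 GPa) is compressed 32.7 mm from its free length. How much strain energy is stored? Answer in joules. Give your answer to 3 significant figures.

k = Gd⁴/(8D³N_a) = (75.8×10³)(2.8⁴)/(8·18.6³·18) = 5.0281 N/mm
U = ½kδ² = 0.5 × 5.0281 × 32.7² = 2688.2 N·mm = 2.6882 J

2.69 J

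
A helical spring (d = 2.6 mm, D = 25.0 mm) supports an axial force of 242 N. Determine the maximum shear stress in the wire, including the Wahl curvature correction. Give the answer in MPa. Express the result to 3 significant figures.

Spring index C = D/d = 25.0/2.6 = 9.6154
K_W = (4C−1)/(4C−4) + 0.615/C = 37.462/34.462 + 0.0640 = 1.1510
τ₀ = 8FD/(πd³) = 8·242·25.0/(π·2.6³) = 48400/55.217 = 876.55 MPa
τ_max = K·τ₀ = 1.1510 × 876.55 = 1008.9 MPa

1010 MPa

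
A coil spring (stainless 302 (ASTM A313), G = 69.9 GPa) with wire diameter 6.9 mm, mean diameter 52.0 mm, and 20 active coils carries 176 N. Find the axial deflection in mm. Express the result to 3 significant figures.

k = Gd⁴/(8D³N_a) = (69.9×10³)(6.9⁴)/(8·52.0³·20) = 7.0428 N/mm
δ = F/k = 176 / 7.0428 = 24.99 mm

25.0 mm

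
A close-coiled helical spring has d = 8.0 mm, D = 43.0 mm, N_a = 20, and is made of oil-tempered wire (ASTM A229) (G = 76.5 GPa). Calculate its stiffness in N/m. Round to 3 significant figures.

24600 N/m

k = Gd⁴/(8D³N_a) = (76.5×10³ × 8.0⁴) / (8 × 43.0³ × 20)
  = 3.13344e+08 / 1.27211e+07 = 24.632 N/mm = 24632 N/m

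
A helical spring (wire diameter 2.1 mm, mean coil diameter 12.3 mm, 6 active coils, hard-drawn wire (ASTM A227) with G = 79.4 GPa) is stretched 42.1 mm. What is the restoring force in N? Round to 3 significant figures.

k = Gd⁴/(8D³N_a) = (79.4×10³)(2.1⁴)/(8·12.3³·6) = 17.288 N/mm
F = k·δ = 17.288 × 42.1 = 727.82 N

728 N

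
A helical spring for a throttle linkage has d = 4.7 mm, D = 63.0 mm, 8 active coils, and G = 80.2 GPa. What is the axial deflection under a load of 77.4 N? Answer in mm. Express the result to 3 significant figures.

31.7 mm

k = Gd⁴/(8D³N_a) = (80.2×10³)(4.7⁴)/(8·63.0³·8) = 2.4455 N/mm
δ = F/k = 77.4 / 2.4455 = 31.65 mm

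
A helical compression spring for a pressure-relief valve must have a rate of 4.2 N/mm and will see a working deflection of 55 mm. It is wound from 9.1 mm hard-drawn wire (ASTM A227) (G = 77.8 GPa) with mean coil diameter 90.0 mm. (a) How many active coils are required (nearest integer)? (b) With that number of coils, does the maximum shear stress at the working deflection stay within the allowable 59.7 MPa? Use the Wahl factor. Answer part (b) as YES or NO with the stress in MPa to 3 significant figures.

(a) 22 coils; (b) NO, τ_max = 79.7 MPa

N_a = Gd⁴/(8D³k) = (77.8×10³)(9.1⁴)/(8·90.0³·4.2) = 21.78 → N_a = 22
Actual rate k = Gd⁴/(8D³·22) = 4.1582 N/mm
Working load F = kδ = 4.1582·55 = 228.7 N
C = 90.0/9.1 = 9.8901; K_W = (4C−1)/(4C−4)+0.615/C = 1.1465
τ_max = K_W·8FD/(πd³) = 1.1465·69.555 = 79.748 MPa
τ_max > 59.7 MPa → exceeds allowable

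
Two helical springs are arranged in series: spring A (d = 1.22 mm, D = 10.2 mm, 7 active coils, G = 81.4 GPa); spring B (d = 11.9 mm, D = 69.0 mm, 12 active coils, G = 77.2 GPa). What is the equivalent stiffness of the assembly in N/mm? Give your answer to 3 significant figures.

2.86 N/mm

k_A = Gd⁴/(8D³N_a) = (81.4×10³)(1.22⁴)/(8·10.2³·7) = 3.0344 N/mm
k_B = Gd⁴/(8D³N_a) = (77.2×10³)(11.9⁴)/(8·69.0³·12) = 49.089 N/mm
Series: 1/k_eq = 1/3.0344 + 1/49.089 = 0.34992; k_eq = 2.8578 N/mm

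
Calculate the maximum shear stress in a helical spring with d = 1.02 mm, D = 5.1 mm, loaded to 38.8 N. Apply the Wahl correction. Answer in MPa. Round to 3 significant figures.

Spring index C = D/d = 5.1/1.02 = 5.0000
K_W = (4C−1)/(4C−4) + 0.615/C = 19.000/16.000 + 0.1230 = 1.3105
τ₀ = 8FD/(πd³) = 8·38.8·5.1/(π·1.02³) = 1583.04/3.3339 = 474.83 MPa
τ_max = K·τ₀ = 1.3105 × 474.83 = 622.27 MPa

622 MPa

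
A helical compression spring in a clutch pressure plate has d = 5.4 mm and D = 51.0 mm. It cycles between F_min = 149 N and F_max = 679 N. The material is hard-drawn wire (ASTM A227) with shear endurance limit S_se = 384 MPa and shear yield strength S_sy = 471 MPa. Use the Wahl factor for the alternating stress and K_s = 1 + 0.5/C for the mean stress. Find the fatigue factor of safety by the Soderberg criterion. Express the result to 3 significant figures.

C = D/d = 51.0/5.4 = 9.4444; K_W = (4C−1)/(4C−4)+0.615/C = 1.1539; K_s = 1+0.5/C = 1.0529
F_a = (F_max−F_min)/2 = 265 N; F_m = (F_max+F_min)/2 = 414 N
τ_a = K_W·8F_aD/(πd³) = 1.1539 × 218.56 = 252.21 MPa
τ_m = K_s·8F_mD/(πd³) = 1.0529 × 341.45 = 359.53 MPa
Soderberg: 1/n_f = τ_a/S_se + τ_m/S_sy = 252.21/384 + 359.53/471 = 0.65679 + 0.76333 = 1.4201
n_f = 1/1.4201 = 0.7042

0.704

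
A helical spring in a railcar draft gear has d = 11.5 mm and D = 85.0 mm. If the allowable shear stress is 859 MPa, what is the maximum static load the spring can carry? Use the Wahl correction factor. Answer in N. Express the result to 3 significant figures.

C = D/d = 85.0/11.5 = 7.3913
K_W = (4C−1)/(4C−4) + 0.615/C = 28.565/25.565 + 0.0832 = 1.2006
τ_max = K·8FD/(πd³) → F_max = τ_allow·πd³/(8DK)
F_max = 859·π·11.5³/(8·85.0·1.2006) = 4.1043e+06/816.38 = 5027.4 N

5030 N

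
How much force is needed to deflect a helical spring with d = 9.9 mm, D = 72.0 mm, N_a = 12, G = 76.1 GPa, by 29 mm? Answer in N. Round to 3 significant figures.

k = Gd⁴/(8D³N_a) = (76.1×10³)(9.9⁴)/(8·72.0³·12) = 20.401 N/mm
F = k·δ = 20.401 × 29 = 591.64 N

592 N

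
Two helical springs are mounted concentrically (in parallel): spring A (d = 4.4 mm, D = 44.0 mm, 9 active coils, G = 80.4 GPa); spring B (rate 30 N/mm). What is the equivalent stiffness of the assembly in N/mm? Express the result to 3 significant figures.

k_A = Gd⁴/(8D³N_a) = (80.4×10³)(4.4⁴)/(8·44.0³·9) = 4.9133 N/mm
Parallel: k_eq = 4.9133 + 30 = 34.913 N/mm

34.9 N/mm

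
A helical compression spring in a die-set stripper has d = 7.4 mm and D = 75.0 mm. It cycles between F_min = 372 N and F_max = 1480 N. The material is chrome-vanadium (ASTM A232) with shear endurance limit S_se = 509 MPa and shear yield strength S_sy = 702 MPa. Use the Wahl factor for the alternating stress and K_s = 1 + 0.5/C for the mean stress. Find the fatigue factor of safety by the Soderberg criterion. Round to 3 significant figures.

0.807

C = D/d = 75.0/7.4 = 10.1351; K_W = (4C−1)/(4C−4)+0.615/C = 1.1428; K_s = 1+0.5/C = 1.0493
F_a = (F_max−F_min)/2 = 554 N; F_m = (F_max+F_min)/2 = 926 N
τ_a = K_W·8F_aD/(πd³) = 1.1428 × 261.11 = 298.39 MPa
τ_m = K_s·8F_mD/(πd³) = 1.0493 × 436.43 = 457.96 MPa
Soderberg: 1/n_f = τ_a/S_se + τ_m/S_sy = 298.39/509 + 457.96/702 = 0.58622 + 0.65237 = 1.2386
n_f = 1/1.2386 = 0.8074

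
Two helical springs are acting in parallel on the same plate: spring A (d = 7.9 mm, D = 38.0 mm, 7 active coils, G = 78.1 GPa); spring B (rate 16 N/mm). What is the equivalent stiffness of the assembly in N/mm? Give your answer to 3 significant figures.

115 N/mm

k_A = Gd⁴/(8D³N_a) = (78.1×10³)(7.9⁴)/(8·38.0³·7) = 98.997 N/mm
Parallel: k_eq = 98.997 + 16 = 115 N/mm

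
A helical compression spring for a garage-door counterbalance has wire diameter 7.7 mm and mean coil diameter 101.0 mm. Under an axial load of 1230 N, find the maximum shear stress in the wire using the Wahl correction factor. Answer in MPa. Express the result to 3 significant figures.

Spring index C = D/d = 101.0/7.7 = 13.1169
K_W = (4C−1)/(4C−4) + 0.615/C = 51.468/48.468 + 0.0469 = 1.1088
τ₀ = 8FD/(πd³) = 8·1230·101.0/(π·7.7³) = 993840/1434.2 = 692.94 MPa
τ_max = K·τ₀ = 1.1088 × 692.94 = 768.32 MPa

768 MPa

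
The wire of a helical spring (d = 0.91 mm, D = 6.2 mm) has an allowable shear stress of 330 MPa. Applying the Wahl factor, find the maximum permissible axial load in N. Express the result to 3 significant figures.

12.9 N

C = D/d = 6.2/0.91 = 6.8132
K_W = (4C−1)/(4C−4) + 0.615/C = 26.253/23.253 + 0.0903 = 1.2193
τ_max = K·8FD/(πd³) → F_max = τ_allow·πd³/(8DK)
F_max = 330·π·0.91³/(8·6.2·1.2193) = 781.25/60.476 = 12.918 N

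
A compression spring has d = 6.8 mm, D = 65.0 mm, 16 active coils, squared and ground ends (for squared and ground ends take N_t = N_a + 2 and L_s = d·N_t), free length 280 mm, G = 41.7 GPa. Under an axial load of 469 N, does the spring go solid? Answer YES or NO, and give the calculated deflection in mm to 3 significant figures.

YES, δ = 185 mm

k = Gd⁴/(8D³N_a) = (41.7×10³)(6.8⁴)/(8·65.0³·16) = 2.5364 N/mm
N_t = 18; L_s = 6.8·18 = 122.4 mm; δ_solid = L₀ − L_s = 280 − 122.4 = 157.6 mm
δ = F/k = 469/2.5364 = 184.91 mm
δ ≥ δ_solid → spring goes solid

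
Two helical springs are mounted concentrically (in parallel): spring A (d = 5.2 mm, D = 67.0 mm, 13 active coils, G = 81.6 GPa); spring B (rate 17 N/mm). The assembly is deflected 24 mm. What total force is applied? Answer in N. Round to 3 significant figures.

454 N

k_A = Gd⁴/(8D³N_a) = (81.6×10³)(5.2⁴)/(8·67.0³·13) = 1.9074 N/mm
Parallel: k_eq = 1.9074 + 17 = 18.907 N/mm
F = k_eq·δ = 18.907·24 = 453.78 N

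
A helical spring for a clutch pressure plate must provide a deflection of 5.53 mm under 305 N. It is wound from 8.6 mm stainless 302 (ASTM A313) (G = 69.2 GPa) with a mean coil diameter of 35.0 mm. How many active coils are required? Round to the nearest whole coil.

20

Required rate k = F/δ = 305/5.53 = 55.154 N/mm
N_a = Gd⁴/(8D³k) = (69.2×10³ × 8.6⁴)/(8 × 35.0³ × 55.154)
    = 3.7853e+08 / 1.89177e+07 = 20.01 → 20 coils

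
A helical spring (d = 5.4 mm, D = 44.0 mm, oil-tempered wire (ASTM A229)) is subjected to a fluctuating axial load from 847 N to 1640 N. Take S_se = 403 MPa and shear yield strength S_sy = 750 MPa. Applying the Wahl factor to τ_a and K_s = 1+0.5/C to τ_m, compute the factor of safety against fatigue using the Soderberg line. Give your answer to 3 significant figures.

0.481

C = D/d = 44.0/5.4 = 8.1481; K_W = (4C−1)/(4C−4)+0.615/C = 1.1804; K_s = 1+0.5/C = 1.0614
F_a = (F_max−F_min)/2 = 396.5 N; F_m = (F_max+F_min)/2 = 1243.5 N
τ_a = K_W·8F_aD/(πd³) = 1.1804 × 282.13 = 333.03 MPa
τ_m = K_s·8F_mD/(πd³) = 1.0614 × 884.82 = 939.12 MPa
Soderberg: 1/n_f = τ_a/S_se + τ_m/S_sy = 333.03/403 + 939.12/750 = 0.82638 + 1.25216 = 2.0785
n_f = 1/2.0785 = 0.4811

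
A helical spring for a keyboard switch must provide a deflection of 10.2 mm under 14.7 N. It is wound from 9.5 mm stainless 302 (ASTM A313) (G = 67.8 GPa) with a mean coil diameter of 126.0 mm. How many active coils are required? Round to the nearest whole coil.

Required rate k = F/δ = 14.7/10.2 = 1.4412 N/mm
N_a = Gd⁴/(8D³k) = (67.8×10³ × 9.5⁴)/(8 × 126.0³ × 1.4412)
    = 5.52235e+08 / 2.30632e+07 = 23.94 → 24 coils

24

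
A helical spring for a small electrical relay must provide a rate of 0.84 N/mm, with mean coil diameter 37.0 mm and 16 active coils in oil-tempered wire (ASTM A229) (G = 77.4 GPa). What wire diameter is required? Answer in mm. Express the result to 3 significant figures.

2.90 mm

d = (8D³N_a·k / G)^(1/4) = (8·37.0³·16·0.84 / (77.4×10³))^0.25
  = (70.364)^0.25 = 2.8963 mm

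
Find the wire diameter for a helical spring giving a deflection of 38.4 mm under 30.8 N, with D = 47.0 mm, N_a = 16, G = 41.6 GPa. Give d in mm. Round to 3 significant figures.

4.00 mm

Required rate k = F/δ = 30.8/38.4 = 0.80208 N/mm
d = (8D³N_a·k / G)^(1/4) = (8·47.0³·16·0.80208 / (41.6×10³))^0.25
  = (256.23)^0.25 = 4.0009 mm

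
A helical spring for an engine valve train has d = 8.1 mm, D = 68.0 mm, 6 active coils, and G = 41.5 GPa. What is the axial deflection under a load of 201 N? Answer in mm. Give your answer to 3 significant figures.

17.0 mm

k = Gd⁴/(8D³N_a) = (41.5×10³)(8.1⁴)/(8·68.0³·6) = 11.836 N/mm
δ = F/k = 201 / 11.836 = 16.981 mm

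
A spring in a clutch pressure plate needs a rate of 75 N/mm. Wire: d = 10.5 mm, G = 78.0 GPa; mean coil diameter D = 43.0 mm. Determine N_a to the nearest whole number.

N_a = Gd⁴/(8D³k) = (78.0×10³ × 10.5⁴)/(8 × 43.0³ × 75)
    = 9.48095e+08 / 4.77042e+07 = 19.87 → 20 coils

20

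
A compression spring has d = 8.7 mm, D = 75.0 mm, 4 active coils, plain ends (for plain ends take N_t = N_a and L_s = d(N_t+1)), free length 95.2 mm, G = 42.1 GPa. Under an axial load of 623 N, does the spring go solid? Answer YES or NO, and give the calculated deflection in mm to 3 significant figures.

k = Gd⁴/(8D³N_a) = (42.1×10³)(8.7⁴)/(8·75.0³·4) = 17.866 N/mm
N_t = 4; L_s = 8.7·5 = 43.5 mm; δ_solid = L₀ − L_s = 95.2 − 43.5 = 51.7 mm
δ = F/k = 623/17.866 = 34.871 mm
δ < δ_solid → spring does not go solid

NO, δ = 34.9 mm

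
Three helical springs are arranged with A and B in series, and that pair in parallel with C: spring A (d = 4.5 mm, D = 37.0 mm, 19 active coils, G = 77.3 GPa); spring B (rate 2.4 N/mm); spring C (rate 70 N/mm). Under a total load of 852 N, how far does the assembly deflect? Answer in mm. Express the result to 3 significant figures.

11.9 mm

k_A = Gd⁴/(8D³N_a) = (77.3×10³)(4.5⁴)/(8·37.0³·19) = 4.117 N/mm
Springs A,B series: k_AB = 1/(1/4.117+1/2.4) = 1.5162 N/mm; parallel with C: k_eq = 1.5162+70 = 71.516 N/mm
δ = F/k_eq = 852/71.516 = 11.913 mm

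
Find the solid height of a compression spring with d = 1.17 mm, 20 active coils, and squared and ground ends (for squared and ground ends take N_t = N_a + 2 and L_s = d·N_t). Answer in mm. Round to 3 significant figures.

squared and ground ends: N_t = N_a + 2 = 20 + 2 = 22
L_s = d·N_t = 1.17 × 22 = 25.74 mm

25.7 mm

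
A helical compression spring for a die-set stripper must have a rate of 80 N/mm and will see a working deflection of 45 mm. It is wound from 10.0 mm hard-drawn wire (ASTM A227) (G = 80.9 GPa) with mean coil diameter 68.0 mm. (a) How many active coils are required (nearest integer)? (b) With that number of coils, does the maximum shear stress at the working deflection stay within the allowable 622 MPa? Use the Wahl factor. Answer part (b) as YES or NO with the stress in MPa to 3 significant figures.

N_a = Gd⁴/(8D³k) = (80.9×10³)(10.0⁴)/(8·68.0³·80) = 4.02 → N_a = 4
Actual rate k = Gd⁴/(8D³·4) = 80.403 N/mm
Working load F = kδ = 80.403·45 = 3618.1 N
C = 68.0/10.0 = 6.8000; K_W = (4C−1)/(4C−4)+0.615/C = 1.2198
τ_max = K_W·8FD/(πd³) = 1.2198·626.52 = 764.2 MPa
τ_max > 622 MPa → exceeds allowable

(a) 4 coils; (b) NO, τ_max = 764 MPa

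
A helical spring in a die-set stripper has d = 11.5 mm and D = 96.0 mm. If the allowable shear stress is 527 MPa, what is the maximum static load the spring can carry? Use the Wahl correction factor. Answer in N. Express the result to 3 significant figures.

2790 N

C = D/d = 96.0/11.5 = 8.3478
K_W = (4C−1)/(4C−4) + 0.615/C = 32.391/29.391 + 0.0737 = 1.1757
τ_max = K·8FD/(πd³) → F_max = τ_allow·πd³/(8DK)
F_max = 527·π·11.5³/(8·96.0·1.1757) = 2.518e+06/902.97 = 2788.6 N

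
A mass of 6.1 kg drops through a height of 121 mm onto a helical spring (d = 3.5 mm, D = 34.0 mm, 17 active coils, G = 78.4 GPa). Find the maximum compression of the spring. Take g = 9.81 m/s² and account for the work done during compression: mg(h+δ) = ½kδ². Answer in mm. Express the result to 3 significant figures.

113 mm

k = Gd⁴/(8D³N_a) = (78.4×10³)(3.5⁴)/(8·34.0³·17) = 2.201 N/mm
W = mg = 6.1 × 9.81 = 59.841 N
½kδ² − Wδ − Wh = 0 → δ = (W + √(W² + 2kWh))/k
δ = (59.841 + √(3580.9 + 31873.3))/2.201 = (59.841 + 188.29)/2.201 = 112.74 mm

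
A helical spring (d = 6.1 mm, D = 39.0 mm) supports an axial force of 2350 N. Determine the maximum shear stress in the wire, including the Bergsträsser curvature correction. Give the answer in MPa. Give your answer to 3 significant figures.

1260 MPa

Spring index C = D/d = 39.0/6.1 = 6.3934
K_B = (4C+2)/(4C−3) = 27.574/22.574 = 1.2215
τ₀ = 8FD/(πd³) = 8·2350·39.0/(π·6.1³) = 733200/713.08 = 1028.2 MPa
τ_max = K·τ₀ = 1.2215 × 1028.2 = 1256 MPa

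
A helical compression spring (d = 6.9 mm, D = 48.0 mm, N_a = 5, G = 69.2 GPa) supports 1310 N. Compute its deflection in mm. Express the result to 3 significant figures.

36.9 mm

k = Gd⁴/(8D³N_a) = (69.2×10³)(6.9⁴)/(8·48.0³·5) = 35.458 N/mm
δ = F/k = 1310 / 35.458 = 36.945 mm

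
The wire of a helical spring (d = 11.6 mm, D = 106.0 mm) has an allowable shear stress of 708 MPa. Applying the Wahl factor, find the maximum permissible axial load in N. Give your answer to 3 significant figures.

3530 N

C = D/d = 106.0/11.6 = 9.1379
K_W = (4C−1)/(4C−4) + 0.615/C = 35.552/32.552 + 0.0673 = 1.1595
τ_max = K·8FD/(πd³) → F_max = τ_allow·πd³/(8DK)
F_max = 708·π·11.6³/(8·106.0·1.1595) = 3.4718e+06/983.22 = 3531.1 N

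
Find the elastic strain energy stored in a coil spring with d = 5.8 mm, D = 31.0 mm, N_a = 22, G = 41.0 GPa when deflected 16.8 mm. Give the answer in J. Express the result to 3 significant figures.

1.25 J

k = Gd⁴/(8D³N_a) = (41.0×10³)(5.8⁴)/(8·31.0³·22) = 8.8491 N/mm
U = ½kδ² = 0.5 × 8.8491 × 16.8² = 1248.8 N·mm = 1.2488 J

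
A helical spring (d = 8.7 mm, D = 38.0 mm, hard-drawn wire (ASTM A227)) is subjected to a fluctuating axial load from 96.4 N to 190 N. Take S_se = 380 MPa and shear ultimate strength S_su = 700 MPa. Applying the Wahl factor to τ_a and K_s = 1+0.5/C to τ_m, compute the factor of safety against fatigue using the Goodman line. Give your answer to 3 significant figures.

C = D/d = 38.0/8.7 = 4.3678; K_W = (4C−1)/(4C−4)+0.615/C = 1.3635; K_s = 1+0.5/C = 1.1145
F_a = (F_max−F_min)/2 = 46.8 N; F_m = (F_max+F_min)/2 = 143.2 N
τ_a = K_W·8F_aD/(πd³) = 1.3635 × 6.8772 = 9.3771 MPa
τ_m = K_s·8F_mD/(πd³) = 1.1145 × 21.043 = 23.452 MPa
Goodman: 1/n_f = τ_a/S_se + τ_m/S_su = 9.3771/380 + 23.452/700 = 0.02468 + 0.03350 = 0.058179
n_f = 1/0.058179 = 17.19

17.2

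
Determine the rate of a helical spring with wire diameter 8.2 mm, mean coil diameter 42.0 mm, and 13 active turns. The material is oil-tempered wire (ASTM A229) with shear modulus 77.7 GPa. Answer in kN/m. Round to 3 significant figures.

45.6 kN/m

k = Gd⁴/(8D³N_a) = (77.7×10³ × 8.2⁴) / (8 × 42.0³ × 13)
  = 3.51299e+08 / 7.70515e+06 = 45.593 N/mm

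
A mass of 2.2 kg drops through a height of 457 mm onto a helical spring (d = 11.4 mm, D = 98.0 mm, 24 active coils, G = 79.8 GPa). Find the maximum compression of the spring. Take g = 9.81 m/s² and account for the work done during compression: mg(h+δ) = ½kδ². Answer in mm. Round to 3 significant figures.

54.4 mm

k = Gd⁴/(8D³N_a) = (79.8×10³)(11.4⁴)/(8·98.0³·24) = 7.4584 N/mm
W = mg = 2.2 × 9.81 = 21.582 N
½kδ² − Wδ − Wh = 0 → δ = (W + √(W² + 2kWh))/k
δ = (21.582 + √(465.78 + 147123))/7.4584 = (21.582 + 384.17)/7.4584 = 54.403 mm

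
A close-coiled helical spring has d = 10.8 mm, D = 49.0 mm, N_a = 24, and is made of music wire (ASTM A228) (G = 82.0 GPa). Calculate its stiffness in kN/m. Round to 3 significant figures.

49.4 kN/m

k = Gd⁴/(8D³N_a) = (82.0×10³ × 10.8⁴) / (8 × 49.0³ × 24)
  = 1.1156e+09 / 2.25886e+07 = 49.388 N/mm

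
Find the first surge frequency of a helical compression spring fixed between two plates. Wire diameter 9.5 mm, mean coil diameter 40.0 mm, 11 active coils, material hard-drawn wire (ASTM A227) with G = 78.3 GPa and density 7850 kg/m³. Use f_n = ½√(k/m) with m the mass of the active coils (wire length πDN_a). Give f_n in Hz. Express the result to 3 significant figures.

192 Hz

k = Gd⁴/(8D³N_a) = (78.3×10³)(9.5⁴)/(8·40.0³·11) = 113.24 N/mm = 1.1324e+05 N/m
Wire length L = πDN_a = π·40.0·11 = 1382.3 mm
m = ρ·(πd²/4)·L = 7850 × 70.882×10⁻⁶ m² × 1.3823 m = 0.76915 kg
f_n = ½√(k/m) = 0.5·√(1.1324e+05/0.76915) = 0.5·√(1.4723e+05) = 191.85 Hz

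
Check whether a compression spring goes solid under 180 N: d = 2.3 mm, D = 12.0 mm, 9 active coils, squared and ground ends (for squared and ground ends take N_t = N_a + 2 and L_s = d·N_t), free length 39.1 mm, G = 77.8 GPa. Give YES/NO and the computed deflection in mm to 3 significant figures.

NO, δ = 10.3 mm

k = Gd⁴/(8D³N_a) = (77.8×10³)(2.3⁴)/(8·12.0³·9) = 17.499 N/mm
N_t = 11; L_s = 2.3·11 = 25.3 mm; δ_solid = L₀ − L_s = 39.1 − 25.3 = 13.8 mm
δ = F/k = 180/17.499 = 10.286 mm
δ < δ_solid → spring does not go solid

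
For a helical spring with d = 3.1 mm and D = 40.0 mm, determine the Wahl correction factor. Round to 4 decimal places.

1.1107

C = D/d = 40.0/3.1 = 12.9032
K_W = (4C−1)/(4C−4) + 0.615/C = 50.613/47.613 + 0.0477 = 1.1107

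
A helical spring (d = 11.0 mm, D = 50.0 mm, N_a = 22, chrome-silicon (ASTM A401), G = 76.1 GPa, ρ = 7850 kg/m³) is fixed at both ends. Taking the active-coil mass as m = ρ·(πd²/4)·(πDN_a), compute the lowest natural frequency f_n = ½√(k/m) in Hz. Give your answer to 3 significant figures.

k = Gd⁴/(8D³N_a) = (76.1×10³)(11.0⁴)/(8·50.0³·22) = 50.645 N/mm = 50645 N/m
Wire length L = πDN_a = π·50.0·22 = 3455.8 mm
m = ρ·(πd²/4)·L = 7850 × 95.033×10⁻⁶ m² × 3.4558 m = 2.578 kg
f_n = ½√(k/m) = 0.5·√(50645/2.578) = 0.5·√(19645) = 70.08 Hz

70.1 Hz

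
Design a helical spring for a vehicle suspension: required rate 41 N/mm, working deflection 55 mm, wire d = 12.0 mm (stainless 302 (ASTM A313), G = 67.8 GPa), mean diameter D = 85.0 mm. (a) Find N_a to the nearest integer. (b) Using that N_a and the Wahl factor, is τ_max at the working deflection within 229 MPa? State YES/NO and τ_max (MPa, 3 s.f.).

N_a = Gd⁴/(8D³k) = (67.8×10³)(12.0⁴)/(8·85.0³·41) = 6.979 → N_a = 7
Actual rate k = Gd⁴/(8D³·7) = 40.88 N/mm
Working load F = kδ = 40.88·55 = 2248.4 N
C = 85.0/12.0 = 7.0833; K_W = (4C−1)/(4C−4)+0.615/C = 1.2101
τ_max = K_W·8FD/(πd³) = 1.2101·281.64 = 340.81 MPa
τ_max > 229 MPa → exceeds allowable

(a) 7 coils; (b) NO, τ_max = 341 MPa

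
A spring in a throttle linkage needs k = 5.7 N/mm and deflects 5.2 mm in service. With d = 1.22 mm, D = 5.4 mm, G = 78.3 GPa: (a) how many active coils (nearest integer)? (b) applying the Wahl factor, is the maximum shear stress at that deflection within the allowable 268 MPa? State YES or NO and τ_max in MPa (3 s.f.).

N_a = Gd⁴/(8D³k) = (78.3×10³)(1.22⁴)/(8·5.4³·5.7) = 24.16 → N_a = 24
Actual rate k = Gd⁴/(8D³·24) = 5.7374 N/mm
Working load F = kδ = 5.7374·5.2 = 29.835 N
C = 5.4/1.22 = 4.4262; K_W = (4C−1)/(4C−4)+0.615/C = 1.3578
τ_max = K_W·8FD/(πd³) = 1.3578·225.93 = 306.78 MPa
τ_max > 268 MPa → exceeds allowable

(a) 24 coils; (b) NO, τ_max = 307 MPa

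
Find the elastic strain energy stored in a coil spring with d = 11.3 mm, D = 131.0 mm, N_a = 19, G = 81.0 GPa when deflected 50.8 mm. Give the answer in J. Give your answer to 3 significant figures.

k = Gd⁴/(8D³N_a) = (81.0×10³)(11.3⁴)/(8·131.0³·19) = 3.8649 N/mm
U = ½kδ² = 0.5 × 3.8649 × 50.8² = 4987 N·mm = 4.987 J

4.99 J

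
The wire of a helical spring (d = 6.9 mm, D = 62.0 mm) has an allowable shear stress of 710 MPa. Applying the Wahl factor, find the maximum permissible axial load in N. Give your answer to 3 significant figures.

C = D/d = 62.0/6.9 = 8.9855
K_W = (4C−1)/(4C−4) + 0.615/C = 34.942/31.942 + 0.0684 = 1.1624
τ_max = K·8FD/(πd³) → F_max = τ_allow·πd³/(8DK)
F_max = 710·π·6.9³/(8·62.0·1.1624) = 7.3275e+05/576.53 = 1271 N

1270 N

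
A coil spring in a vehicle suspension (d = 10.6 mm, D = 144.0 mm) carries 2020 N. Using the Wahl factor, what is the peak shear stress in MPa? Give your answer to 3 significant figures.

Spring index C = D/d = 144.0/10.6 = 13.5849
K_W = (4C−1)/(4C−4) + 0.615/C = 53.340/50.340 + 0.0453 = 1.1049
τ₀ = 8FD/(πd³) = 8·2020·144.0/(π·10.6³) = 2.32704e+06/3741.7 = 621.92 MPa
τ_max = K·τ₀ = 1.1049 × 621.92 = 687.14 MPa

687 MPa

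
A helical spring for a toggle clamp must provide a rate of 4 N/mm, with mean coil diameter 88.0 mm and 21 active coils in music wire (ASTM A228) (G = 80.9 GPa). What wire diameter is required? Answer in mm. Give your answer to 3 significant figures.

8.67 mm

d = (8D³N_a·k / G)^(1/4) = (8·88.0³·21·4 / (80.9×10³))^0.25
  = (5660.7)^0.25 = 8.6740 mm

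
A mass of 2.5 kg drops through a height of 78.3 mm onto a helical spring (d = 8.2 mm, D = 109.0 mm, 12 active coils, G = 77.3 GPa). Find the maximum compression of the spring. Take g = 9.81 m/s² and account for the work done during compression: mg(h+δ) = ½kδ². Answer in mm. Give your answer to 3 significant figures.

k = Gd⁴/(8D³N_a) = (77.3×10³)(8.2⁴)/(8·109.0³·12) = 2.8112 N/mm
W = mg = 2.5 × 9.81 = 24.525 N
½kδ² − Wδ − Wh = 0 → δ = (W + √(W² + 2kWh))/k
δ = (24.525 + √(601.48 + 10796.5))/2.8112 = (24.525 + 106.76)/2.8112 = 46.702 mm

46.7 mm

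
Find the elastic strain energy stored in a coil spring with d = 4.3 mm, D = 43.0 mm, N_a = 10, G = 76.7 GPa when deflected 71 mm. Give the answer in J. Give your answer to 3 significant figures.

k = Gd⁴/(8D³N_a) = (76.7×10³)(4.3⁴)/(8·43.0³·10) = 4.1226 N/mm
U = ½kδ² = 0.5 × 4.1226 × 71² = 10391 N·mm = 10.391 J

10.4 J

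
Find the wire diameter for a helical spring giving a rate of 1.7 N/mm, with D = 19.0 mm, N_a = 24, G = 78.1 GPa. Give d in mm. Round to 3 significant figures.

2.31 mm

d = (8D³N_a·k / G)^(1/4) = (8·19.0³·24·1.7 / (78.1×10³))^0.25
  = (28.666)^0.25 = 2.3139 mm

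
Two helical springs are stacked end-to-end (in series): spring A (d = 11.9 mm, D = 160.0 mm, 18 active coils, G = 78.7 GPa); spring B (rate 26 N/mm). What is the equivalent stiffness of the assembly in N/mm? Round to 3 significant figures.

k_A = Gd⁴/(8D³N_a) = (78.7×10³)(11.9⁴)/(8·160.0³·18) = 2.6757 N/mm
Series: 1/k_eq = 1/2.6757 + 1/26 = 0.41219; k_eq = 2.426 N/mm

2.43 N/mm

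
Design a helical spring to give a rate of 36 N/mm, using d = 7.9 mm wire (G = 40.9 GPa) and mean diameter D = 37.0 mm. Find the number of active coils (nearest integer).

11

N_a = Gd⁴/(8D³k) = (40.9×10³ × 7.9⁴)/(8 × 37.0³ × 36)
    = 1.59306e+08 / 1.45881e+07 = 10.92 → 11 coils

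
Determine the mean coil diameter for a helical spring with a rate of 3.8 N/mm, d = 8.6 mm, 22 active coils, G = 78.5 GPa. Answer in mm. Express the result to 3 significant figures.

86.3 mm

D = (Gd⁴/(8N_a·k))^(1/3) = (78.5×10³·8.6⁴/(8·22·3.8))^(1/3)
  = (642048)^(1/3) = 86.2692 mm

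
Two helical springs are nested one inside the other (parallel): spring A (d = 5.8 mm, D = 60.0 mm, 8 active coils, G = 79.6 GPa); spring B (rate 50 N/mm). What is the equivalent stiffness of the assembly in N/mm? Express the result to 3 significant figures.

k_A = Gd⁴/(8D³N_a) = (79.6×10³)(5.8⁴)/(8·60.0³·8) = 6.5162 N/mm
Parallel: k_eq = 6.5162 + 50 = 56.516 N/mm

56.5 N/mm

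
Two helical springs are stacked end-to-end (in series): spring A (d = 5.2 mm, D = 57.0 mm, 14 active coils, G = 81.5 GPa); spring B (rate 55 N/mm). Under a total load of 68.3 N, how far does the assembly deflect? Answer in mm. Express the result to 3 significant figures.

25.0 mm

k_A = Gd⁴/(8D³N_a) = (81.5×10³)(5.2⁴)/(8·57.0³·14) = 2.873 N/mm
Series: 1/k_eq = 1/2.873 + 1/55 = 0.36626; k_eq = 2.7303 N/mm
δ = F/k_eq = 68.3/2.7303 = 25.015 mm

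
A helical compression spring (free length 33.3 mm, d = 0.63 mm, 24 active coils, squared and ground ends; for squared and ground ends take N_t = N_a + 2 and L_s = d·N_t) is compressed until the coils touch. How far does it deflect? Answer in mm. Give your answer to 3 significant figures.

N_t = 26; L_s = 0.63·26 = 16.38 mm
δ_solid = L₀ − L_s = 33.3 − 16.38 = 16.92 mm

16.9 mm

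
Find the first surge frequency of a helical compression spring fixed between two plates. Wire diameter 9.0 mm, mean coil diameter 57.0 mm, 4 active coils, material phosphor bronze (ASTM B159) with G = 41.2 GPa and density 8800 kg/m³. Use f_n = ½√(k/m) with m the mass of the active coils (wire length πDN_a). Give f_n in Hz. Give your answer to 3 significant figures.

169 Hz

k = Gd⁴/(8D³N_a) = (41.2×10³)(9.0⁴)/(8·57.0³·4) = 45.613 N/mm = 45613 N/m
Wire length L = πDN_a = π·57.0·4 = 716.28 mm
m = ρ·(πd²/4)·L = 8800 × 63.617×10⁻⁶ m² × 0.71628 m = 0.401 kg
f_n = ½√(k/m) = 0.5·√(45613/0.401) = 0.5·√(1.1375e+05) = 168.63 Hz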